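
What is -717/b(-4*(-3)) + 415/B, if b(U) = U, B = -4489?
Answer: -1074531/17956 ≈ -59.842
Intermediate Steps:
-717/b(-4*(-3)) + 415/B = -717/((-4*(-3))) + 415/(-4489) = -717/12 + 415*(-1/4489) = -717*1/12 - 415/4489 = -239/4 - 415/4489 = -1074531/17956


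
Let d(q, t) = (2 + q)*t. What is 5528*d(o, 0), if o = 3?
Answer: 0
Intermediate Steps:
d(q, t) = t*(2 + q)
5528*d(o, 0) = 5528*(0*(2 + 3)) = 5528*(0*5) = 5528*0 = 0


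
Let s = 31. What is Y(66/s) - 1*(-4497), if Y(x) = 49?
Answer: 4546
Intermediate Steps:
Y(66/s) - 1*(-4497) = 49 - 1*(-4497) = 49 + 4497 = 4546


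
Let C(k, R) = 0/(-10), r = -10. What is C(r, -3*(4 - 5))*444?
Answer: 0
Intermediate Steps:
C(k, R) = 0 (C(k, R) = 0*(-⅒) = 0)
C(r, -3*(4 - 5))*444 = 0*444 = 0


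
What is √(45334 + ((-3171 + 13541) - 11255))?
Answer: √44449 ≈ 210.83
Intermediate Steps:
√(45334 + ((-3171 + 13541) - 11255)) = √(45334 + (10370 - 11255)) = √(45334 - 885) = √44449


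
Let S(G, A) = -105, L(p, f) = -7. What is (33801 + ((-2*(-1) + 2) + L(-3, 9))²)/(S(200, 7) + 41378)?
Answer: 33810/41273 ≈ 0.81918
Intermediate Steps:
(33801 + ((-2*(-1) + 2) + L(-3, 9))²)/(S(200, 7) + 41378) = (33801 + ((-2*(-1) + 2) - 7)²)/(-105 + 41378) = (33801 + ((2 + 2) - 7)²)/41273 = (33801 + (4 - 7)²)*(1/41273) = (33801 + (-3)²)*(1/41273) = (33801 + 9)*(1/41273) = 33810*(1/41273) = 33810/41273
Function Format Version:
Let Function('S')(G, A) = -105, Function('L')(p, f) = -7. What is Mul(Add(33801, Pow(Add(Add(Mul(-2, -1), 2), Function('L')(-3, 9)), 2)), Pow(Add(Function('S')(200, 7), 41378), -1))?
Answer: Rational(33810, 41273) ≈ 0.81918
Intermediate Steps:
Mul(Add(33801, Pow(Add(Add(Mul(-2, -1), 2), Function('L')(-3, 9)), 2)), Pow(Add(Function('S')(200, 7), 41378), -1)) = Mul(Add(33801, Pow(Add(Add(Mul(-2, -1), 2), -7), 2)), Pow(Add(-105, 41378), -1)) = Mul(Add(33801, Pow(Add(Add(2, 2), -7), 2)), Pow(41273, -1)) = Mul(Add(33801, Pow(Add(4, -7), 2)), Rational(1, 41273)) = Mul(Add(33801, Pow(-3, 2)), Rational(1, 41273)) = Mul(Add(33801, 9), Rational(1, 41273)) = Mul(33810, Rational(1, 41273)) = Rational(33810, 41273)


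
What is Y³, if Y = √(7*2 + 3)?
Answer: 17*√17 ≈ 70.093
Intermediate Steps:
Y = √17 (Y = √(14 + 3) = √17 ≈ 4.1231)
Y³ = (√17)³ = 17*√17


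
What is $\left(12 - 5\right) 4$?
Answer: $28$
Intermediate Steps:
$\left(12 - 5\right) 4 = 7 \cdot 4 = 28$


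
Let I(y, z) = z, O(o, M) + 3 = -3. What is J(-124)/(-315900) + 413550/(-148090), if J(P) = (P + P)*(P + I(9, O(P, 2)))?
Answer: -52082641/17992935 ≈ -2.8946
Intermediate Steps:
O(o, M) = -6 (O(o, M) = -3 - 3 = -6)
J(P) = 2*P*(-6 + P) (J(P) = (P + P)*(P - 6) = (2*P)*(-6 + P) = 2*P*(-6 + P))
J(-124)/(-315900) + 413550/(-148090) = (2*(-124)*(-6 - 124))/(-315900) + 413550/(-148090) = (2*(-124)*(-130))*(-1/315900) + 413550*(-1/148090) = 32240*(-1/315900) - 41355/14809 = -124/1215 - 41355/14809 = -52082641/17992935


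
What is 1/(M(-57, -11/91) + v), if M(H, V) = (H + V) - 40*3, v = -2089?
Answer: -91/206217 ≈ -0.00044128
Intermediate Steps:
M(H, V) = -120 + H + V (M(H, V) = (H + V) - 120 = -120 + H + V)
1/(M(-57, -11/91) + v) = 1/((-120 - 57 - 11/91) - 2089) = 1/(-16118/91 - 2089) = 1/(-206217/91) = -91/206217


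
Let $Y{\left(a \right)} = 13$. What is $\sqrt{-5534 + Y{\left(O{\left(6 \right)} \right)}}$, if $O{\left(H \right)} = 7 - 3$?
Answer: $i \sqrt{5521} \approx 74.303 i$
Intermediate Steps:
$O{\left(H \right)} = 4$ ($O{\left(H \right)} = 7 - 3 = 4$)
$\sqrt{-5534 + Y{\left(O{\left(6 \right)} \right)}} = \sqrt{-5534 + 13} = \sqrt{-5521} = i \sqrt{5521}$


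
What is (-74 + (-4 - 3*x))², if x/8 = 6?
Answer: 49284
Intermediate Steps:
x = 48 (x = 8*6 = 48)
(-74 + (-4 - 3*x))² = (-74 + (-4 - 3*48))² = (-74 + (-4 - 144))² = (-74 - 148)² = (-222)² = 49284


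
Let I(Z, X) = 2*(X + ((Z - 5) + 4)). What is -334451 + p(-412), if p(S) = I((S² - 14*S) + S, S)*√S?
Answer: -334451 + 698748*I*√103 ≈ -3.3445e+5 + 7.0915e+6*I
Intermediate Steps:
I(Z, X) = -2 + 2*X + 2*Z (I(Z, X) = 2*(X + ((-5 + Z) + 4)) = 2*(X + (-1 + Z)) = 2*(-1 + X + Z) = -2 + 2*X + 2*Z)
p(S) = √S*(-2 - 24*S + 2*S²) (p(S) = (-2 + 2*S + 2*((S² - 14*S) + S))*√S = (-2 + 2*S + 2*(S² - 13*S))*√S = (-2 + 2*S + (-26*S + 2*S²))*√S = (-2 - 24*S + 2*S²)*√S = √S*(-2 - 24*S + 2*S²))
-334451 + p(-412) = -334451 + 2*√(-412)*(-1 - 412 - 412*(-13 - 412)) = -334451 + 2*(2*I*√103)*(-1 - 412 - 412*(-425)) = -334451 + 2*(2*I*√103)*(-1 - 412 + 175100) = -334451 + 2*(2*I*√103)*174687 = -334451 + 698748*I*√103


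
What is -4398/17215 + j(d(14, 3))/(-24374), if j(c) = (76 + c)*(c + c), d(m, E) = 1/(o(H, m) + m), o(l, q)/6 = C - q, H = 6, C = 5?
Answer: -17141033043/67135745600 ≈ -0.25532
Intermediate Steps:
o(l, q) = 30 - 6*q (o(l, q) = 6*(5 - q) = 30 - 6*q)
d(m, E) = 1/(30 - 5*m) (d(m, E) = 1/((30 - 6*m) + m) = 1/(30 - 5*m))
j(c) = 2*c*(76 + c) (j(c) = (76 + c)*(2*c) = 2*c*(76 + c))
-4398/17215 + j(d(14, 3))/(-24374) = -4398/17215 + (2*(-1/(-30 + 5*14))*(76 - 1/(-30 + 5*14)))/(-24374) = -4398*1/17215 + (2*(-1/(-30 + 70))*(76 - 1/(-30 + 70)))*(-1/24374) = -4398/17215 + (2*(-1/40)*(76 - 1/40))*(-1/24374) = -4398/17215 + (2*(-1/40)*(3039/40))*(-1/24374) = -4398/17215 - 3039/800*(-1/24374) = -4398/17215 + 3039/19499200 = -17141033043/67135745600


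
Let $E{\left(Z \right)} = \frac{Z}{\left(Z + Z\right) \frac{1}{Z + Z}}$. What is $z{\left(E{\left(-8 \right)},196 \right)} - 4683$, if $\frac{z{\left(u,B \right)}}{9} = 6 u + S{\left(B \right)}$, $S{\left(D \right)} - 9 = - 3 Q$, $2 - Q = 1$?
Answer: $-5061$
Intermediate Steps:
$Q = 1$ ($Q = 2 - 1 = 1$)
$E{\left(Z \right)} = Z$ ($E{\left(Z \right)} = \frac{Z}{2 Z \frac{1}{2 Z}} = \frac{Z}{1} = Z 1 = Z$)
$S{\left(D \right)} = 6$ ($S{\left(D \right)} = 9 - 3 = 6$)
$z{\left(u,B \right)} = 54 + 54 u$ ($z{\left(u,B \right)} = 9 \left(6 u + 6\right) = 9 \left(6 + 6 u\right) = 54 + 54 u$)
$z{\left(E{\left(-8 \right)},196 \right)} - 4683 = \left(54 + 54 \left(-8\right)\right) - 4683 = \left(54 - 432\right) - 4683 = -378 - 4683 = -5061$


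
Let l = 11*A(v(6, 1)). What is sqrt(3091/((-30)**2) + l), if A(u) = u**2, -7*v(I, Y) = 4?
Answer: sqrt(309859)/210 ≈ 2.6507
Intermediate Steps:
v(I, Y) = -4/7 (v(I, Y) = -1/7*4 = -4/7)
l = 176/49 (l = 11*(-4/7)**2 = 11*(16/49) = 176/49 ≈ 3.5918)
sqrt(3091/((-30)**2) + l) = sqrt(3091/((-30)**2) + 176/49) = sqrt(3091/900 + 176/49) = sqrt(309859/44100) = sqrt(309859)/210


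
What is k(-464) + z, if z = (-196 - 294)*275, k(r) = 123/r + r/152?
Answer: -1187985249/8816 ≈ -1.3475e+5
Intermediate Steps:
k(r) = 123/r + r/152 (k(r) = 123/r + r*(1/152) = 123/r + r/152)
z = -134750 (z = -490*275 = -134750)
k(-464) + z = (123/(-464) + (1/152)*(-464)) - 134750 = (123*(-1/464) - 58/19) - 134750 = (-123/464 - 58/19) - 134750 = -29249/8816 - 134750 = -1187985249/8816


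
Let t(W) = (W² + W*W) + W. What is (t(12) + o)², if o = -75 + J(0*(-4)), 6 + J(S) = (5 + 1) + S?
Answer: 50625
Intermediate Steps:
t(W) = W + 2*W² (t(W) = (W² + W²) + W = 2*W² + W = W + 2*W²)
J(S) = S (J(S) = -6 + ((5 + 1) + S) = -6 + (6 + S) = S)
o = -75 (o = -75 + 0*(-4) = -75 + 0 = -75)
(t(12) + o)² = (12*(1 + 2*12) - 75)² = (12*(1 + 24) - 75)² = (12*25 - 75)² = (300 - 75)² = 225² = 50625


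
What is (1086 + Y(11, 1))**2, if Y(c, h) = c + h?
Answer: 1205604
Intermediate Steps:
(1086 + Y(11, 1))**2 = (1086 + (11 + 1))**2 = (1086 + 12)**2 = 1098**2 = 1205604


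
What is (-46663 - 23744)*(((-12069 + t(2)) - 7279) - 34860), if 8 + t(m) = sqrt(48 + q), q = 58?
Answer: 3817185912 - 70407*sqrt(106) ≈ 3.8165e+9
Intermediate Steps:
t(m) = -8 + sqrt(106) (t(m) = -8 + sqrt(48 + 58) = -8 + sqrt(106))
(-46663 - 23744)*(((-12069 + t(2)) - 7279) - 34860) = (-46663 - 23744)*(((-12069 + (-8 + sqrt(106))) - 7279) - 34860) = -70407*(((-12077 + sqrt(106)) - 7279) - 34860) = -70407*((-19356 + sqrt(106)) - 34860) = -70407*(-54216 + sqrt(106)) = 3817185912 - 70407*sqrt(106)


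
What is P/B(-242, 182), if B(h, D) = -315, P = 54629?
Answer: -54629/315 ≈ -173.43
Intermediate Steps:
P/B(-242, 182) = 54629/(-315) = 54629*(-1/315) = -54629/315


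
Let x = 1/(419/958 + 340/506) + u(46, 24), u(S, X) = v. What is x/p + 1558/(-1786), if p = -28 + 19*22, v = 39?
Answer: -3794958541/4928332110 ≈ -0.77003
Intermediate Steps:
u(S, X) = 39
p = 390 (p = -28 + 418 = 390)
x = 10728187/268867 (x = 1/(419/958 + 340/506) + 39 = 1/(419*(1/958) + 340*(1/506)) + 39 = 1/(419/958 + 170/253) + 39 = 1/(268867/242374) + 39 = 242374/268867 + 39 = 10728187/268867 ≈ 39.901)
x/p + 1558/(-1786) = (10728187/268867)/390 + 1558/(-1786) = (10728187/268867)*(1/390) + 1558*(-1/1786) = 10728187/104858130 - 41/47 = -3794958541/4928332110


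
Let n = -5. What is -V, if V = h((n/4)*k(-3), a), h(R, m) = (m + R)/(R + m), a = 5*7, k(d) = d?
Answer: -1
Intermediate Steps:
a = 35
h(R, m) = 1 (h(R, m) = (R + m)/(R + m) = 1)
V = 1
-V = -1*1 = -1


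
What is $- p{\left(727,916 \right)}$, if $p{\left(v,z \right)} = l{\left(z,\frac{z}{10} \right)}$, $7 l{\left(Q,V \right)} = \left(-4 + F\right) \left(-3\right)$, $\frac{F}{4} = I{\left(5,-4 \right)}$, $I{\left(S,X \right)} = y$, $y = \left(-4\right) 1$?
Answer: $- \frac{60}{7} \approx -8.5714$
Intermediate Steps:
$y = -4$
$I{\left(S,X \right)} = -4$
$F = -16$ ($F = 4 \left(-4\right) = -16$)
$l{\left(Q,V \right)} = \frac{60}{7}$ ($l{\left(Q,V \right)} = \frac{\left(-4 - 16\right) \left(-3\right)}{7} = \frac{\left(-20\right) \left(-3\right)}{7} = \frac{1}{7} \cdot 60 = \frac{60}{7}$)
$p{\left(v,z \right)} = \frac{60}{7}$
$- p{\left(727,916 \right)} = \left(-1\right) \frac{60}{7} = - \frac{60}{7}$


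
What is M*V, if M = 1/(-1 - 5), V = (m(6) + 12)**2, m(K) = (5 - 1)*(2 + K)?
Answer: -968/3 ≈ -322.67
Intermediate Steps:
m(K) = 8 + 4*K (m(K) = 4*(2 + K) = 8 + 4*K)
V = 1936 (V = ((8 + 4*6) + 12)**2 = ((8 + 24) + 12)**2 = (32 + 12)**2 = 44**2 = 1936)
M = -1/6 (M = 1/(-6) = -1/6 ≈ -0.16667)
M*V = -1/6*1936 = -968/3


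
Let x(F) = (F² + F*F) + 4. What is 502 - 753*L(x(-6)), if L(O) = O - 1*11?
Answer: -48443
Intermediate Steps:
x(F) = 4 + 2*F² (x(F) = (F² + F²) + 4 = 2*F² + 4 = 4 + 2*F²)
L(O) = -11 + O (L(O) = O - 11 = -11 + O)
502 - 753*L(x(-6)) = 502 - 753*(-11 + (4 + 2*(-6)²)) = 502 - 753*(-11 + (4 + 2*36)) = 502 - 753*(-11 + (4 + 72)) = 502 - 753*(-11 + 76) = 502 - 753*65 = 502 - 48945 = -48443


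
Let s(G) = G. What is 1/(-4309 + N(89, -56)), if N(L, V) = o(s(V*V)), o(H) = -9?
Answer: -1/4318 ≈ -0.00023159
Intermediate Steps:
N(L, V) = -9
1/(-4309 + N(89, -56)) = 1/(-4309 - 9) = 1/(-4318) = -1/4318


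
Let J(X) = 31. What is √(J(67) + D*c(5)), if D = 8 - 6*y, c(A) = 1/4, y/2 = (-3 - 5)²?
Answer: I*√159 ≈ 12.61*I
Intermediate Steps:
y = 128 (y = 2*(-3 - 5)² = 2*(-8)² = 2*64 = 128)
c(A) = ¼
D = -760 (D = 8 - 6*128 = 8 - 768 = -760)
√(J(67) + D*c(5)) = √(31 - 760*¼) = √(31 - 190) = √(-159) = I*√159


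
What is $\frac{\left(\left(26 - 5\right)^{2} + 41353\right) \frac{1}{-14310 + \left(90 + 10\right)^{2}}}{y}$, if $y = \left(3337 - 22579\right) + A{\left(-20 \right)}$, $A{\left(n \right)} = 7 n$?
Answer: $\frac{20897}{41768210} \approx 0.00050031$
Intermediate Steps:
$y = -19382$ ($y = \left(3337 - 22579\right) + 7 \left(-20\right) = -19242 - 140 = -19382$)
$\frac{\left(\left(26 - 5\right)^{2} + 41353\right) \frac{1}{-14310 + \left(90 + 10\right)^{2}}}{y} = \frac{\left(\left(26 - 5\right)^{2} + 41353\right) \frac{1}{-14310 + \left(90 + 10\right)^{2}}}{-19382} = \frac{21^{2} + 41353}{-14310 + 100^{2}} \left(- \frac{1}{19382}\right) = \frac{441 + 41353}{-14310 + 10000} \left(- \frac{1}{19382}\right) = \frac{41794}{-4310} \left(- \frac{1}{19382}\right) = 41794 \left(- \frac{1}{4310}\right) \left(- \frac{1}{19382}\right) = \left(- \frac{20897}{2155}\right) \left(- \frac{1}{19382}\right) = \frac{20897}{41768210}$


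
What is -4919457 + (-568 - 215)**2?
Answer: -4306368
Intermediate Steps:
-4919457 + (-568 - 215)**2 = -4919457 + (-783)**2 = -4919457 + 613089 = -4306368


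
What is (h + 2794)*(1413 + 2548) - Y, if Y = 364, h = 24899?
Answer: 109691609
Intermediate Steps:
(h + 2794)*(1413 + 2548) - Y = (24899 + 2794)*(1413 + 2548) - 1*364 = 27693*3961 - 364 = 109691973 - 364 = 109691609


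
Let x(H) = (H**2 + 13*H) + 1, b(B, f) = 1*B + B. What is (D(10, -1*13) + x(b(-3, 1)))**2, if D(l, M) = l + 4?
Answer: 729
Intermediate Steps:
b(B, f) = 2*B (b(B, f) = B + B = 2*B)
D(l, M) = 4 + l
x(H) = 1 + H**2 + 13*H
(D(10, -1*13) + x(b(-3, 1)))**2 = ((4 + 10) + (1 + (2*(-3))**2 + 13*(2*(-3))))**2 = (14 + (1 + (-6)**2 + 13*(-6)))**2 = (14 + (1 + 36 - 78))**2 = (14 - 41)**2 = (-27)**2 = 729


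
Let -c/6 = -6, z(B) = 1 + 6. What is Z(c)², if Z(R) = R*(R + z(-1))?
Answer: 2396304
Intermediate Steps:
z(B) = 7
c = 36 (c = -6*(-6) = 36)
Z(R) = R*(7 + R) (Z(R) = R*(R + 7) = R*(7 + R))
Z(c)² = (36*(7 + 36))² = (36*43)² = 1548² = 2396304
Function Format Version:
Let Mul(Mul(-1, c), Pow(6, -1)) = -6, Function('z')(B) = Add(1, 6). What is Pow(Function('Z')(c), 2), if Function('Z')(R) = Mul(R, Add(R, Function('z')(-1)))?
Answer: 2396304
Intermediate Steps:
Function('z')(B) = 7
c = 36 (c = Mul(-6, -6) = 36)
Function('Z')(R) = Mul(R, Add(7, R)) (Function('Z')(R) = Mul(R, Add(R, 7)) = Mul(R, Add(7, R)))
Pow(Function('Z')(c), 2) = Pow(Mul(36, Add(7, 36)), 2) = Pow(Mul(36, 43), 2) = Pow(1548, 2) = 2396304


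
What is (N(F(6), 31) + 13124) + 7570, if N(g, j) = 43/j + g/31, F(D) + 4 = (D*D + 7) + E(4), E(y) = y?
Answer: 641600/31 ≈ 20697.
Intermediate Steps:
F(D) = 7 + D² (F(D) = -4 + ((D*D + 7) + 4) = -4 + ((D² + 7) + 4) = -4 + ((7 + D²) + 4) = -4 + (11 + D²) = 7 + D²)
N(g, j) = 43/j + g/31 (N(g, j) = 43/j + g*(1/31) = 43/j + g/31)
(N(F(6), 31) + 13124) + 7570 = ((43/31 + (7 + 6²)/31) + 13124) + 7570 = ((43*(1/31) + (7 + 36)/31) + 13124) + 7570 = ((43/31 + (1/31)*43) + 13124) + 7570 = ((43/31 + 43/31) + 13124) + 7570 = (86/31 + 13124) + 7570 = 406930/31 + 7570 = 641600/31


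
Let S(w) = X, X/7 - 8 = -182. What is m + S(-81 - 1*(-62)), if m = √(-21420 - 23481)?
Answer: -1218 + 3*I*√4989 ≈ -1218.0 + 211.9*I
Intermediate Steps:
X = -1218 (X = 56 + 7*(-182) = 56 - 1274 = -1218)
S(w) = -1218
m = 3*I*√4989 (m = √(-44901) = 3*I*√4989 ≈ 211.9*I)
m + S(-81 - 1*(-62)) = 3*I*√4989 - 1218 = -1218 + 3*I*√4989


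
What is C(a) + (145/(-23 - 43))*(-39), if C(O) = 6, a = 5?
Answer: 2017/22 ≈ 91.682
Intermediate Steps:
C(a) + (145/(-23 - 43))*(-39) = 6 + (145/(-23 - 43))*(-39) = 6 + (145/(-66))*(-39) = 6 + (145*(-1/66))*(-39) = 6 - 145/66*(-39) = 6 + 1885/22 = 2017/22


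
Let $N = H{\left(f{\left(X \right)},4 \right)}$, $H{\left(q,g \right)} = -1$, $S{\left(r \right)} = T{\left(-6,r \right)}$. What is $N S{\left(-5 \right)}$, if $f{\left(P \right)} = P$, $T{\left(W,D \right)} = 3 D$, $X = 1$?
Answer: $15$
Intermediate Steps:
$S{\left(r \right)} = 3 r$
$N = -1$
$N S{\left(-5 \right)} = - 3 \left(-5\right) = \left(-1\right) \left(-15\right) = 15$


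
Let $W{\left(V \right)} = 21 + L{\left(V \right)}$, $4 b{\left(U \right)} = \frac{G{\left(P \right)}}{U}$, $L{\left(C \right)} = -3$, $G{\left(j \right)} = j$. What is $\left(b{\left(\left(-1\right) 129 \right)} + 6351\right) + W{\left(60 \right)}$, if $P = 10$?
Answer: $\frac{1643197}{258} \approx 6369.0$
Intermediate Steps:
$b{\left(U \right)} = \frac{5}{2 U}$ ($b{\left(U \right)} = \frac{10 \frac{1}{U}}{4} = \frac{5}{2 U}$)
$W{\left(V \right)} = 18$ ($W{\left(V \right)} = 21 - 3 = 18$)
$\left(b{\left(\left(-1\right) 129 \right)} + 6351\right) + W{\left(60 \right)} = \left(\frac{5}{2 \left(\left(-1\right) 129\right)} + 6351\right) + 18 = \left(\frac{5}{2 \left(-129\right)} + 6351\right) + 18 = \left(\frac{5}{2} \left(- \frac{1}{129}\right) + 6351\right) + 18 = \left(- \frac{5}{258} + 6351\right) + 18 = \frac{1638553}{258} + 18 = \frac{1643197}{258}$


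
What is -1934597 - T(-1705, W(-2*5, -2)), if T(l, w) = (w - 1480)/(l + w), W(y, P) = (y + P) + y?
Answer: -3341050521/1727 ≈ -1.9346e+6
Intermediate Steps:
W(y, P) = P + 2*y (W(y, P) = (P + y) + y = P + 2*y)
T(l, w) = (-1480 + w)/(l + w)
-1934597 - T(-1705, W(-2*5, -2)) = -1934597 - (-1480 + (-2 + 2*(-2*5)))/(-1705 + (-2 + 2*(-2*5))) = -1934597 - (-1480 + (-2 + 2*(-10)))/(-1705 + (-2 + 2*(-10))) = -1934597 - (-1480 + (-2 - 20))/(-1705 + (-2 - 20)) = -1934597 - (-1480 - 22)/(-1705 - 22) = -1934597 - (-1502)/(-1727) = -1934597 - (-1)*(-1502)/1727 = -1934597 - 1*1502/1727 = -1934597 - 1502/1727 = -3341050521/1727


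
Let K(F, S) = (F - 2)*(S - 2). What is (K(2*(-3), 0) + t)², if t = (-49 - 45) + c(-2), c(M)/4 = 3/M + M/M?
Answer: 6400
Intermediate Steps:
c(M) = 4 + 12/M (c(M) = 4*(3/M + M/M) = 4*(3/M + 1) = 4*(1 + 3/M) = 4 + 12/M)
t = -96 (t = (-49 - 45) + (4 + 12/(-2)) = -94 + (4 + 12*(-½)) = -94 + (4 - 6) = -94 - 2 = -96)
K(F, S) = (-2 + F)*(-2 + S)
(K(2*(-3), 0) + t)² = ((4 - 4*(-3) - 2*0 + (2*(-3))*0) - 96)² = ((4 - 2*(-6) + 0 - 6*0) - 96)² = ((4 + 12 + 0 + 0) - 96)² = (16 - 96)² = (-80)² = 6400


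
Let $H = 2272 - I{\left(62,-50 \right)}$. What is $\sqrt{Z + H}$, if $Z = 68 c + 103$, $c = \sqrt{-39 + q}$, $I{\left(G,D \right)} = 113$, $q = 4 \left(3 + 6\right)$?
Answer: $\sqrt{2262 + 68 i \sqrt{3}} \approx 47.577 + 1.2378 i$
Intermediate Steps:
$q = 36$ ($q = 4 \cdot 9 = 36$)
$c = i \sqrt{3}$ ($c = \sqrt{-39 + 36} = \sqrt{-3} = i \sqrt{3} \approx 1.732 i$)
$Z = 103 + 68 i \sqrt{3}$ ($Z = 68 i \sqrt{3} + 103 = 103 + 68 i \sqrt{3} \approx 103.0 + 117.78 i$)
$H = 2159$ ($H = 2272 - 113 = 2159$)
$\sqrt{Z + H} = \sqrt{\left(103 + 68 i \sqrt{3}\right) + 2159} = \sqrt{2262 + 68 i \sqrt{3}}$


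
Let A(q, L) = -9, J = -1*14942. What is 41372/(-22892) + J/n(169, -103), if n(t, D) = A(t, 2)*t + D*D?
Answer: -89755125/26005312 ≈ -3.4514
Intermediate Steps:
J = -14942
n(t, D) = D² - 9*t (n(t, D) = -9*t + D*D = -9*t + D² = D² - 9*t)
41372/(-22892) + J/n(169, -103) = 41372/(-22892) - 14942/((-103)² - 9*169) = 41372*(-1/22892) - 14942/(10609 - 1521) = -10343/5723 - 14942/9088 = -10343/5723 - 14942*1/9088 = -10343/5723 - 7471/4544 = -89755125/26005312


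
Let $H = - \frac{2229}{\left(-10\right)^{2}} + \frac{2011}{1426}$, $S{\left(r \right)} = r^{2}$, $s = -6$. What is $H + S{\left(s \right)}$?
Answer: $\frac{1078073}{71300} \approx 15.12$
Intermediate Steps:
$H = - \frac{1488727}{71300}$ ($H = - \frac{2229}{100} + 2011 \cdot \frac{1}{1426} = \left(-2229\right) \frac{1}{100} + \frac{2011}{1426} = - \frac{2229}{100} + \frac{2011}{1426} = - \frac{1488727}{71300} \approx -20.88$)
$H + S{\left(s \right)} = - \frac{1488727}{71300} + \left(-6\right)^{2} = - \frac{1488727}{71300} + 36 = \frac{1078073}{71300}$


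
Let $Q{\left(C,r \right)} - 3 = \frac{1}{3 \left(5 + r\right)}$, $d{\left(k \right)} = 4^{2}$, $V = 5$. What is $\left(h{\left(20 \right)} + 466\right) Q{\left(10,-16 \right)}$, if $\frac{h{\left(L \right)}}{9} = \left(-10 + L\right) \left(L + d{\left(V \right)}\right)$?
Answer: $\frac{363188}{33} \approx 11006.0$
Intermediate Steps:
$d{\left(k \right)} = 16$
$h{\left(L \right)} = 9 \left(-10 + L\right) \left(16 + L\right)$ ($h{\left(L \right)} = 9 \left(-10 + L\right) \left(L + 16\right) = 9 \left(-10 + L\right) \left(16 + L\right)$)
$Q{\left(C,r \right)} = 3 + \frac{1}{15 + 3 r}$ ($Q{\left(C,r \right)} = 3 + \frac{1}{3 \left(5 + r\right)} = 3 + \frac{1}{15 + 3 r}$)
$\left(h{\left(20 \right)} + 466\right) Q{\left(10,-16 \right)} = \left(\left(-1440 + 9 \cdot 20^{2} + 54 \cdot 20\right) + 466\right) \frac{46 + 9 \left(-16\right)}{3 \left(5 - 16\right)} = \left(\left(-1440 + 9 \cdot 400 + 1080\right) + 466\right) \frac{46 - 144}{3 \left(-11\right)} = \left(\left(-1440 + 3600 + 1080\right) + 466\right) \frac{1}{3} \left(- \frac{1}{11}\right) \left(-98\right) = \left(3240 + 466\right) \frac{98}{33} = 3706 \cdot \frac{98}{33} = \frac{363188}{33}$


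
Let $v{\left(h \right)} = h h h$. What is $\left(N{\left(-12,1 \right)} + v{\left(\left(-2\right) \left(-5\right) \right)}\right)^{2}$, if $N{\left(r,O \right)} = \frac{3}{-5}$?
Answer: $\frac{24970009}{25} \approx 9.988 \cdot 10^{5}$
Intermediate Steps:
$N{\left(r,O \right)} = - \frac{3}{5}$ ($N{\left(r,O \right)} = 3 \left(- \frac{1}{5}\right) = - \frac{3}{5}$)
$v{\left(h \right)} = h^{3}$ ($v{\left(h \right)} = h^{2} h = h^{3}$)
$\left(N{\left(-12,1 \right)} + v{\left(\left(-2\right) \left(-5\right) \right)}\right)^{2} = \left(- \frac{3}{5} + \left(\left(-2\right) \left(-5\right)\right)^{3}\right)^{2} = \left(- \frac{3}{5} + 10^{3}\right)^{2} = \left(- \frac{3}{5} + 1000\right)^{2} = \left(\frac{4997}{5}\right)^{2} = \frac{24970009}{25}$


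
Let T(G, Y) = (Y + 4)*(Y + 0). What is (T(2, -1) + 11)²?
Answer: 64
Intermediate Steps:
T(G, Y) = Y*(4 + Y) (T(G, Y) = (4 + Y)*Y = Y*(4 + Y))
(T(2, -1) + 11)² = (-(4 - 1) + 11)² = (-1*3 + 11)² = (-3 + 11)² = 8² = 64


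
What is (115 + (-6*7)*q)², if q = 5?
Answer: 9025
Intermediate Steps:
(115 + (-6*7)*q)² = (115 - 6*7*5)² = (115 - 42*5)² = (115 - 210)² = (-95)² = 9025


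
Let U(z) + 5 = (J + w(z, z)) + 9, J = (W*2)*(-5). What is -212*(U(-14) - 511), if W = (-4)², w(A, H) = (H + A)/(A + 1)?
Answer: 1832316/13 ≈ 1.4095e+5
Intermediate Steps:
w(A, H) = (A + H)/(1 + A)
W = 16
J = -160 (J = (16*2)*(-5) = 32*(-5) = -160)
U(z) = -156 + 2*z/(1 + z) (U(z) = -5 + ((-160 + (z + z)/(1 + z)) + 9) = -5 + ((-160 + (2*z)/(1 + z)) + 9) = -5 + ((-160 + 2*z/(1 + z)) + 9) = -5 + (-151 + 2*z/(1 + z)) = -156 + 2*z/(1 + z))
-212*(U(-14) - 511) = -212*(2*(-78 - 77*(-14))/(1 - 14) - 511) = -212*(2*(-78 + 1078)/(-13) - 511) = -212*(2*(-1/13)*1000 - 511) = -212*(-2000/13 - 511) = -212*(-8643/13) = 1832316/13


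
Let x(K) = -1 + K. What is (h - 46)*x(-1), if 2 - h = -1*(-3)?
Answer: 94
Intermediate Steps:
h = -1 (h = 2 - (-1)*(-3) = 2 - 1*3 = 2 - 3 = -1)
(h - 46)*x(-1) = (-1 - 46)*(-1 - 1) = -47*(-2) = 94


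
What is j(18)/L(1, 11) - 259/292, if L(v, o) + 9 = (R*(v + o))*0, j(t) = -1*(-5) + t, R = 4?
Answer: -9047/2628 ≈ -3.4425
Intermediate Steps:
j(t) = 5 + t
L(v, o) = -9 (L(v, o) = -9 + (4*(v + o))*0 = -9 + (4*(o + v))*0 = -9 + (4*o + 4*v)*0 = -9 + 0 = -9)
j(18)/L(1, 11) - 259/292 = (5 + 18)/(-9) - 259/292 = 23*(-⅑) - 259*1/292 = -23/9 - 259/292 = -9047/2628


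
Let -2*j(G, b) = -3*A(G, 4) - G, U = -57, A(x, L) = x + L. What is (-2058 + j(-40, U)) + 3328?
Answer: 1196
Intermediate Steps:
A(x, L) = L + x
j(G, b) = 6 + 2*G (j(G, b) = -(-3*(4 + G) - G)/2 = -((-12 - 3*G) - G)/2 = -(-12 - 4*G)/2 = 6 + 2*G)
(-2058 + j(-40, U)) + 3328 = (-2058 + (6 + 2*(-40))) + 3328 = (-2058 + (6 - 80)) + 3328 = (-2058 - 74) + 3328 = -2132 + 3328 = 1196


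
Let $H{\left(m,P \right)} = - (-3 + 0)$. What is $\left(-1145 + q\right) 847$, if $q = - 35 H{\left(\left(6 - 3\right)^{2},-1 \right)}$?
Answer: $-1058750$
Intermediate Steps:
$H{\left(m,P \right)} = 3$ ($H{\left(m,P \right)} = \left(-1\right) \left(-3\right) = 3$)
$q = -105$ ($q = \left(-35\right) 3 = -105$)
$\left(-1145 + q\right) 847 = \left(-1145 - 105\right) 847 = \left(-1250\right) 847 = -1058750$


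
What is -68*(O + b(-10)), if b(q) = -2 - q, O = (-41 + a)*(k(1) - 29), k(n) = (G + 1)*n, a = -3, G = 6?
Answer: -66368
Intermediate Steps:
k(n) = 7*n (k(n) = (6 + 1)*n = 7*n)
O = 968 (O = (-41 - 3)*(7*1 - 29) = -44*(7 - 29) = -44*(-22) = 968)
-68*(O + b(-10)) = -68*(968 + (-2 - 1*(-10))) = -68*(968 + (-2 + 10)) = -68*(968 + 8) = -68*976 = -66368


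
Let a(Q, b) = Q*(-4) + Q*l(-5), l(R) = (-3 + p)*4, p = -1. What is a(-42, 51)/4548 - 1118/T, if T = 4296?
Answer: -61501/814092 ≈ -0.075546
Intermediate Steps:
l(R) = -16 (l(R) = (-3 - 1)*4 = -4*4 = -16)
a(Q, b) = -20*Q (a(Q, b) = Q*(-4) + Q*(-16) = -4*Q - 16*Q = -20*Q)
a(-42, 51)/4548 - 1118/T = -20*(-42)/4548 - 1118/4296 = 840*(1/4548) - 1118*1/4296 = 70/379 - 559/2148 = -61501/814092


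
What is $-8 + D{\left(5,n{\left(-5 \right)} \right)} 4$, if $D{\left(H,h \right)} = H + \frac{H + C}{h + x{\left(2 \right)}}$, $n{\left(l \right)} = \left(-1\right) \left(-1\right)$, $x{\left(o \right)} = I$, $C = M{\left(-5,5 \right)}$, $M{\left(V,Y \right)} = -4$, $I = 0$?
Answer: $16$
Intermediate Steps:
$C = -4$
$x{\left(o \right)} = 0$
$n{\left(l \right)} = 1$
$D{\left(H,h \right)} = H + \frac{-4 + H}{h}$ ($D{\left(H,h \right)} = H + \frac{H - 4}{h + 0} = H + \frac{-4 + H}{h}$)
$-8 + D{\left(5,n{\left(-5 \right)} \right)} 4 = -8 + \frac{-4 + 5 + 5 \cdot 1}{1} \cdot 4 = -8 + 1 \left(-4 + 5 + 5\right) 4 = -8 + 1 \cdot 6 \cdot 4 = -8 + 6 \cdot 4 = -8 + 24 = 16$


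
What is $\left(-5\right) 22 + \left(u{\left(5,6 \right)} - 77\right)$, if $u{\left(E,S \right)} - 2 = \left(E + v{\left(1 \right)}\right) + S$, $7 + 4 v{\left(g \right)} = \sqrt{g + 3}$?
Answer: $- \frac{701}{4} \approx -175.25$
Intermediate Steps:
$v{\left(g \right)} = - \frac{7}{4} + \frac{\sqrt{3 + g}}{4}$ ($v{\left(g \right)} = - \frac{7}{4} + \frac{\sqrt{g + 3}}{4} = - \frac{7}{4} + \frac{\sqrt{3 + g}}{4}$)
$u{\left(E,S \right)} = \frac{3}{4} + E + S$ ($u{\left(E,S \right)} = 2 - \left(\frac{7}{4} - E - S - \frac{\sqrt{3 + 1}}{4}\right) = 2 - \left(\frac{5}{4} - E - S\right) = 2 + \left(\left(E + \left(- \frac{7}{4} + \frac{1}{4} \cdot 2\right)\right) + S\right) = 2 + \left(\left(E + \left(- \frac{7}{4} + \frac{1}{2}\right)\right) + S\right) = 2 + \left(\left(E - \frac{5}{4}\right) + S\right) = 2 + \left(\left(- \frac{5}{4} + E\right) + S\right) = 2 + \left(- \frac{5}{4} + E + S\right) = \frac{3}{4} + E + S$)
$\left(-5\right) 22 + \left(u{\left(5,6 \right)} - 77\right) = \left(-5\right) 22 + \left(\left(\frac{3}{4} + 5 + 6\right) - 77\right) = -110 + \left(\frac{47}{4} - 77\right) = -110 - \frac{261}{4} = - \frac{701}{4}$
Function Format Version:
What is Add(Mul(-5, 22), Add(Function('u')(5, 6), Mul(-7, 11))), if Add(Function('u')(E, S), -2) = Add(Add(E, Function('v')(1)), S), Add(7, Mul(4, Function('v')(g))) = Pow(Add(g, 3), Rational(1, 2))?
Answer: Rational(-701, 4) ≈ -175.25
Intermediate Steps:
Function('v')(g) = Add(Rational(-7, 4), Mul(Rational(1, 4), Pow(Add(3, g), Rational(1, 2)))) (Function('v')(g) = Add(Rational(-7, 4), Mul(Rational(1, 4), Pow(Add(g, 3), Rational(1, 2)))) = Add(Rational(-7, 4), Mul(Rational(1, 4), Pow(Add(3, g), Rational(1, 2)))))
Function('u')(E, S) = Add(Rational(3, 4), E, S) (Function('u')(E, S) = Add(2, Add(Add(E, Add(Rational(-7, 4), Mul(Rational(1, 4), Pow(Add(3, 1), Rational(1, 2))))), S)) = Add(2, Add(Add(E, Add(Rational(-7, 4), Mul(Rational(1, 4), Pow(4, Rational(1, 2))))), S)) = Add(2, Add(Add(E, Add(Rational(-7, 4), Mul(Rational(1, 4), 2))), S)) = Add(2, Add(Add(E, Add(Rational(-7, 4), Rational(1, 2))), S)) = Add(2, Add(Add(E, Rational(-5, 4)), S)) = Add(2, Add(Add(Rational(-5, 4), E), S)) = Add(2, Add(Rational(-5, 4), E, S)) = Add(Rational(3, 4), E, S))
Add(Mul(-5, 22), Add(Function('u')(5, 6), Mul(-7, 11))) = Add(Mul(-5, 22), Add(Add(Rational(3, 4), 5, 6), Mul(-7, 11))) = Add(-110, Add(Rational(47, 4), -77)) = Add(-110, Rational(-261, 4)) = Rational(-701, 4)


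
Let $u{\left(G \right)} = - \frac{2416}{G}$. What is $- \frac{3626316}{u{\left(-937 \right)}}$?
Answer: $- \frac{849464523}{604} \approx -1.4064 \cdot 10^{6}$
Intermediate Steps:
$- \frac{3626316}{u{\left(-937 \right)}} = - \frac{3626316}{\left(-2416\right) \frac{1}{-937}} = - \frac{3626316}{\left(-2416\right) \left(- \frac{1}{937}\right)} = - \frac{3626316}{\frac{2416}{937}} = \left(-3626316\right) \frac{937}{2416} = - \frac{849464523}{604}$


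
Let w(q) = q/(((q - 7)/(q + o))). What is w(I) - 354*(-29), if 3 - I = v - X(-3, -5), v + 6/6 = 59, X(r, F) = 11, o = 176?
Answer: 176458/17 ≈ 10380.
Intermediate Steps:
v = 58 (v = -1 + 59 = 58)
I = -44 (I = 3 - (58 - 1*11) = 3 - (58 - 11) = 3 - 1*47 = 3 - 47 = -44)
w(q) = q*(176 + q)/(-7 + q) (w(q) = q/(((q - 7)/(q + 176))) = q/(((-7 + q)/(176 + q))) = q*((176 + q)/(-7 + q)) = q*(176 + q)/(-7 + q))
w(I) - 354*(-29) = -44*(176 - 44)/(-7 - 44) - 354*(-29) = -44*132/(-51) - 1*(-10266) = -44*(-1/51)*132 + 10266 = 1936/17 + 10266 = 176458/17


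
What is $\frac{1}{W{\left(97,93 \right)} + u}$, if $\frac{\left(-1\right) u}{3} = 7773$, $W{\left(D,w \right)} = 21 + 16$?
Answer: $- \frac{1}{23282} \approx -4.2952 \cdot 10^{-5}$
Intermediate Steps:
$W{\left(D,w \right)} = 37$
$u = -23319$ ($u = \left(-3\right) 7773 = -23319$)
$\frac{1}{W{\left(97,93 \right)} + u} = \frac{1}{37 - 23319} = \frac{1}{-23282} = - \frac{1}{23282}$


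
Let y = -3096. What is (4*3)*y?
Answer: -37152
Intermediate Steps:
(4*3)*y = (4*3)*(-3096) = 12*(-3096) = -37152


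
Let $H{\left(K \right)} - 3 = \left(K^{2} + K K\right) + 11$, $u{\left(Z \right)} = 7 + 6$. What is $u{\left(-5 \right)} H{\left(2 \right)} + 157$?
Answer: $443$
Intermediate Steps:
$u{\left(Z \right)} = 13$
$H{\left(K \right)} = 14 + 2 K^{2}$ ($H{\left(K \right)} = 3 + \left(\left(K^{2} + K K\right) + 11\right) = 3 + \left(\left(K^{2} + K^{2}\right) + 11\right) = 3 + \left(2 K^{2} + 11\right) = 3 + \left(11 + 2 K^{2}\right) = 14 + 2 K^{2}$)
$u{\left(-5 \right)} H{\left(2 \right)} + 157 = 13 \left(14 + 2 \cdot 2^{2}\right) + 157 = 13 \left(14 + 2 \cdot 4\right) + 157 = 13 \left(14 + 8\right) + 157 = 13 \cdot 22 + 157 = 286 + 157 = 443$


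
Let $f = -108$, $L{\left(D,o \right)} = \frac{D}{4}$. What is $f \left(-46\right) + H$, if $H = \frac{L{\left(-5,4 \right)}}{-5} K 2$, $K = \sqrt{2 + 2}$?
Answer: $4969$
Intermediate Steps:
$L{\left(D,o \right)} = \frac{D}{4}$ ($L{\left(D,o \right)} = D \frac{1}{4} = \frac{D}{4}$)
$K = 2$ ($K = \sqrt{4} = 2$)
$H = 1$ ($H = \frac{\frac{1}{4} \left(-5\right)}{-5} \cdot 2 \cdot 2 = \left(- \frac{5}{4}\right) \left(- \frac{1}{5}\right) 2 \cdot 2 = \frac{1}{4} \cdot 2 \cdot 2 = \frac{1}{2} \cdot 2 = 1$)
$f \left(-46\right) + H = \left(-108\right) \left(-46\right) + 1 = 4968 + 1 = 4969$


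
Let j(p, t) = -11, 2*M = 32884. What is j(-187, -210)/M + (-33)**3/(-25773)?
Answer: 1626977/1167382 ≈ 1.3937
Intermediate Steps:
M = 16442 (M = (1/2)*32884 = 16442)
j(-187, -210)/M + (-33)**3/(-25773) = -11/16442 + (-33)**3/(-25773) = -11*1/16442 - 35937*(-1/25773) = -11/16442 + 99/71 = 1626977/1167382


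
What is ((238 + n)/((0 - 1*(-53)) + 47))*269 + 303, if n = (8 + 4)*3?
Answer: 52003/50 ≈ 1040.1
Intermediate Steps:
n = 36 (n = 12*3 = 36)
((238 + n)/((0 - 1*(-53)) + 47))*269 + 303 = ((238 + 36)/((0 - 1*(-53)) + 47))*269 + 303 = (274/((0 + 53) + 47))*269 + 303 = (274/(53 + 47))*269 + 303 = (274/100)*269 + 303 = (274*(1/100))*269 + 303 = (137/50)*269 + 303 = 36853/50 + 303 = 52003/50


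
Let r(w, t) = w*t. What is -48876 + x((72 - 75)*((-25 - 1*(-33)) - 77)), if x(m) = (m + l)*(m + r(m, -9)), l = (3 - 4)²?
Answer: -393324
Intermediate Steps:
r(w, t) = t*w
l = 1 (l = (-1)² = 1)
x(m) = -8*m*(1 + m) (x(m) = (m + 1)*(m - 9*m) = (1 + m)*(-8*m) = -8*m*(1 + m))
-48876 + x((72 - 75)*((-25 - 1*(-33)) - 77)) = -48876 + 8*((72 - 75)*((-25 - 1*(-33)) - 77))*(-1 - (72 - 75)*((-25 - 1*(-33)) - 77)) = -48876 + 8*(-3*((-25 + 33) - 77))*(-1 - (-3)*((-25 + 33) - 77)) = -48876 + 8*(-3*(8 - 77))*(-1 - (-3)*(8 - 77)) = -48876 + 8*(-3*(-69))*(-1 - (-3)*(-69)) = -48876 + 8*207*(-1 - 1*207) = -48876 + 8*207*(-1 - 207) = -48876 + 8*207*(-208) = -48876 - 344448 = -393324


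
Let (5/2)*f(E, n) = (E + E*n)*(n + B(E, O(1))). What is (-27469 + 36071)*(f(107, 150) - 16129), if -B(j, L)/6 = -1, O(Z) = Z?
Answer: 42668836078/5 ≈ 8.5338e+9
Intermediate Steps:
B(j, L) = 6 (B(j, L) = -6*(-1) = 6)
f(E, n) = 2*(6 + n)*(E + E*n)/5 (f(E, n) = 2*((E + E*n)*(n + 6))/5 = 2*((E + E*n)*(6 + n))/5 = 2*((6 + n)*(E + E*n))/5 = 2*(6 + n)*(E + E*n)/5)
(-27469 + 36071)*(f(107, 150) - 16129) = (-27469 + 36071)*((2/5)*107*(6 + 150**2 + 7*150) - 16129) = 8602*((2/5)*107*(6 + 22500 + 1050) - 16129) = 8602*((2/5)*107*23556 - 16129) = 8602*(5040984/5 - 16129) = 8602*(4960339/5) = 42668836078/5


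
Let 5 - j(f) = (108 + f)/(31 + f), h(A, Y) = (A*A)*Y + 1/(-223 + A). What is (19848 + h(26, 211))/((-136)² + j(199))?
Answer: 7362149810/838219831 ≈ 8.7831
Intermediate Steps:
h(A, Y) = 1/(-223 + A) + Y*A² (h(A, Y) = A²*Y + 1/(-223 + A) = Y*A² + 1/(-223 + A) = 1/(-223 + A) + Y*A²)
j(f) = 5 - (108 + f)/(31 + f)
(19848 + h(26, 211))/((-136)² + j(199)) = (19848 + (1 + 211*26³ - 223*211*26²)/(-223 + 26))/((-136)² + (47 + 4*199)/(31 + 199)) = (19848 + (1 + 211*17576 - 223*211*676)/(-197))/(18496 + (47 + 796)/230) = (19848 - (1 + 3708536 - 31807828)/197)/(18496 + (1/230)*843) = (19848 - 1/197*(-28099291))/(18496 + 843/230) = (19848 + 28099291/197)/(4254923/230) = (32009347/197)*(230/4254923) = 7362149810/838219831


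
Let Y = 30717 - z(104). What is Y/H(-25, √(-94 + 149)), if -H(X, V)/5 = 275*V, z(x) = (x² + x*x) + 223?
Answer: -8862*√55/75625 ≈ -0.86906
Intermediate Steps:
z(x) = 223 + 2*x² (z(x) = (x² + x²) + 223 = 2*x² + 223 = 223 + 2*x²)
H(X, V) = -1375*V
Y = 8862 (Y = 30717 - (223 + 2*104²) = 30717 - (223 + 2*10816) = 30717 - (223 + 21632) = 30717 - 1*21855 = 30717 - 21855 = 8862)
Y/H(-25, √(-94 + 149)) = 8862/((-1375*√(-94 + 149))) = 8862/((-1375*√55)) = 8862*(-√55/75625) = -8862*√55/75625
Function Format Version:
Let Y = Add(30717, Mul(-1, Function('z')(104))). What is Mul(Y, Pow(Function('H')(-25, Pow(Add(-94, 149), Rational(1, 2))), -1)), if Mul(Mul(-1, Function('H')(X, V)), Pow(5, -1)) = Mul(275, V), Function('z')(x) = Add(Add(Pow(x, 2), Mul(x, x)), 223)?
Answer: Mul(Rational(-8862, 75625), Pow(55, Rational(1, 2))) ≈ -0.86906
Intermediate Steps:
Function('z')(x) = Add(223, Mul(2, Pow(x, 2))) (Function('z')(x) = Add(Add(Pow(x, 2), Pow(x, 2)), 223) = Add(Mul(2, Pow(x, 2)), 223) = Add(223, Mul(2, Pow(x, 2))))
Function('H')(X, V) = Mul(-1375, V) (Function('H')(X, V) = Mul(-5, Mul(275, V)) = Mul(-1375, V))
Y = 8862 (Y = Add(30717, Mul(-1, Add(223, Mul(2, Pow(104, 2))))) = Add(30717, Mul(-1, Add(223, Mul(2, 10816)))) = Add(30717, Mul(-1, Add(223, 21632))) = Add(30717, Mul(-1, 21855)) = Add(30717, -21855) = 8862)
Mul(Y, Pow(Function('H')(-25, Pow(Add(-94, 149), Rational(1, 2))), -1)) = Mul(8862, Pow(Mul(-1375, Pow(Add(-94, 149), Rational(1, 2))), -1)) = Mul(8862, Pow(Mul(-1375, Pow(55, Rational(1, 2))), -1)) = Mul(8862, Mul(Rational(-1, 75625), Pow(55, Rational(1, 2)))) = Mul(Rational(-8862, 75625), Pow(55, Rational(1, 2)))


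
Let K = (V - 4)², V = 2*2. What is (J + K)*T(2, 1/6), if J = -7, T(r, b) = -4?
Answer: 28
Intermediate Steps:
V = 4
K = 0 (K = (4 - 4)² = 0² = 0)
(J + K)*T(2, 1/6) = (-7 + 0)*(-4) = -7*(-4) = 28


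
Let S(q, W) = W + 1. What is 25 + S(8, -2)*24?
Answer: 1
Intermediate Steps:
S(q, W) = 1 + W
25 + S(8, -2)*24 = 25 + (1 - 2)*24 = 25 - 1*24 = 25 - 24 = 1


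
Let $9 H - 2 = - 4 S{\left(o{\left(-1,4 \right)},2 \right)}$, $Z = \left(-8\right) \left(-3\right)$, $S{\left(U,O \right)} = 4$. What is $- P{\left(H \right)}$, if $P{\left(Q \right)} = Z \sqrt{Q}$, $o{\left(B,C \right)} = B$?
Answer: $- 8 i \sqrt{14} \approx - 29.933 i$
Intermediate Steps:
$Z = 24$
$H = - \frac{14}{9}$ ($H = \frac{2}{9} + \frac{\left(-4\right) 4}{9} = \frac{2}{9} + \frac{1}{9} \left(-16\right) = \frac{2}{9} - \frac{16}{9} = - \frac{14}{9} \approx -1.5556$)
$P{\left(Q \right)} = 24 \sqrt{Q}$
$- P{\left(H \right)} = - 24 \sqrt{- \frac{14}{9}} = - 24 \frac{i \sqrt{14}}{3} = - 8 i \sqrt{14}$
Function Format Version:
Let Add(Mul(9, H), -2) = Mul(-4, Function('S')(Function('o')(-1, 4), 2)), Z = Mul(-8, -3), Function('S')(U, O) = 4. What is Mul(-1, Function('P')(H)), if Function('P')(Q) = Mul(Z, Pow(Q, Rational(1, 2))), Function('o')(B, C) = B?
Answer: Mul(-8, I, Pow(14, Rational(1, 2))) ≈ Mul(-29.933, I)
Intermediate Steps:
Z = 24
H = Rational(-14, 9) (H = Add(Rational(2, 9), Mul(Rational(1, 9), Mul(-4, 4))) = Add(Rational(2, 9), Mul(Rational(1, 9), -16)) = Add(Rational(2, 9), Rational(-16, 9)) = Rational(-14, 9) ≈ -1.5556)
Function('P')(Q) = Mul(24, Pow(Q, Rational(1, 2)))
Mul(-1, Function('P')(H)) = Mul(-1, Mul(24, Pow(Rational(-14, 9), Rational(1, 2)))) = Mul(-1, Mul(24, Mul(Rational(1, 3), I, Pow(14, Rational(1, 2))))) = Mul(-1, Mul(8, I, Pow(14, Rational(1, 2)))) = Mul(-8, I, Pow(14, Rational(1, 2)))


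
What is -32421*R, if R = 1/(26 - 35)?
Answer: 10807/3 ≈ 3602.3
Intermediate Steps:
R = -⅑ (R = 1/(-9) = -⅑ ≈ -0.11111)
-32421*R = -32421*(-⅑) = 10807/3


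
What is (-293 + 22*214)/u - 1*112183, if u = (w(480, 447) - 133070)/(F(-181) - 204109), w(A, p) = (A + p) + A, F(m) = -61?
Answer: -13868939779/131663 ≈ -1.0534e+5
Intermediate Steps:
w(A, p) = p + 2*A
u = 131663/204170 (u = ((447 + 2*480) - 133070)/(-61 - 204109) = ((447 + 960) - 133070)/(-204170) = (1407 - 133070)*(-1/204170) = -131663*(-1/204170) = 131663/204170 ≈ 0.64487)
(-293 + 22*214)/u - 1*112183 = (-293 + 22*214)/(131663/204170) - 1*112183 = (-293 + 4708)*(204170/131663) - 112183 = 4415*(204170/131663) - 112183 = 901410550/131663 - 112183 = -13868939779/131663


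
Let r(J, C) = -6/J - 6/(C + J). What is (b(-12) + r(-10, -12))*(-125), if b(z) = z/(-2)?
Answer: -9450/11 ≈ -859.09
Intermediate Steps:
b(z) = -z/2 (b(z) = z*(-½) = -z/2)
(b(-12) + r(-10, -12))*(-125) = (-½*(-12) + 6*(-1*(-12) - 2*(-10))/(-10*(-12 - 10)))*(-125) = (6 + 6*(-⅒)*(12 + 20)/(-22))*(-125) = (6 + 6*(-⅒)*(-1/22)*32)*(-125) = (6 + 48/55)*(-125) = (378/55)*(-125) = -9450/11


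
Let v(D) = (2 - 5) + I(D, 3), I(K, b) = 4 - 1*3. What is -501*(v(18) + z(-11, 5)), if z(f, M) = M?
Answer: -1503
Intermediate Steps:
I(K, b) = 1 (I(K, b) = 4 - 3 = 1)
v(D) = -2 (v(D) = (2 - 5) + 1 = -3 + 1 = -2)
-501*(v(18) + z(-11, 5)) = -501*(-2 + 5) = -501*3 = -1503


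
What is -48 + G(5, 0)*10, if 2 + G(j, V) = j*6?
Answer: 232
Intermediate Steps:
G(j, V) = -2 + 6*j (G(j, V) = -2 + j*6 = -2 + 6*j)
-48 + G(5, 0)*10 = -48 + (-2 + 6*5)*10 = -48 + (-2 + 30)*10 = -48 + 28*10 = -48 + 280 = 232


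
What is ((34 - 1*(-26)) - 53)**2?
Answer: 49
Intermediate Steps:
((34 - 1*(-26)) - 53)**2 = ((34 + 26) - 53)**2 = (60 - 53)**2 = 7**2 = 49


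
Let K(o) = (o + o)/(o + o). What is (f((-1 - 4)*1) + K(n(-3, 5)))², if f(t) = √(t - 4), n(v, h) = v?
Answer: -8 + 6*I ≈ -8.0 + 6.0*I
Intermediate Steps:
f(t) = √(-4 + t)
K(o) = 1 (K(o) = (2*o)/((2*o)) = (2*o)*(1/(2*o)) = 1)
(f((-1 - 4)*1) + K(n(-3, 5)))² = (√(-4 + (-1 - 4)*1) + 1)² = (√(-4 - 5*1) + 1)² = (√(-4 - 5) + 1)² = (√(-9) + 1)² = (3*I + 1)² = (1 + 3*I)²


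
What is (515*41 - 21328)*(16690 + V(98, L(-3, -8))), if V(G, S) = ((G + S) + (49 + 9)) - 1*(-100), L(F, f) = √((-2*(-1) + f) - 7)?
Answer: -3609498 - 213*I*√13 ≈ -3.6095e+6 - 767.98*I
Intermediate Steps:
L(F, f) = √(-5 + f) (L(F, f) = √((2 + f) - 7) = √(-5 + f))
V(G, S) = 158 + G + S (V(G, S) = ((G + S) + 58) + 100 = (58 + G + S) + 100 = 158 + G + S)
(515*41 - 21328)*(16690 + V(98, L(-3, -8))) = (515*41 - 21328)*(16690 + (158 + 98 + √(-5 - 8))) = (21115 - 21328)*(16690 + (158 + 98 + √(-13))) = -213*(16690 + (158 + 98 + I*√13)) = -213*(16690 + (256 + I*√13)) = -213*(16946 + I*√13) = -3609498 - 213*I*√13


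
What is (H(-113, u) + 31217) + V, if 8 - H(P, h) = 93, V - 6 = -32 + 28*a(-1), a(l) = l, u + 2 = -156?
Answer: 31078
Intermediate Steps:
u = -158 (u = -2 - 156 = -158)
V = -54 (V = 6 + (-32 + 28*(-1)) = 6 + (-32 - 28) = 6 - 60 = -54)
H(P, h) = -85 (H(P, h) = 8 - 1*93 = 8 - 93 = -85)
(H(-113, u) + 31217) + V = (-85 + 31217) - 54 = 31132 - 54 = 31078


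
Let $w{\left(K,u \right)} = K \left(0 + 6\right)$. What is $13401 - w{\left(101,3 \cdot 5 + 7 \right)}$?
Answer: $12795$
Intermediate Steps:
$w{\left(K,u \right)} = 6 K$ ($w{\left(K,u \right)} = K 6 = 6 K$)
$13401 - w{\left(101,3 \cdot 5 + 7 \right)} = 13401 - 6 \cdot 101 = 13401 - 606 = 12795$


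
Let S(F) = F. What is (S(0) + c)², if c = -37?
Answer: 1369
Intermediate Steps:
(S(0) + c)² = (0 - 37)² = (-37)² = 1369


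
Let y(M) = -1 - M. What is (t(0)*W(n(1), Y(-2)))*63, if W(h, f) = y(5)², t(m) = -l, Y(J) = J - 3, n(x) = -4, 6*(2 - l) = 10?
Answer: -756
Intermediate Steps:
l = ⅓ (l = 2 - ⅙*10 = 2 - 5/3 = ⅓ ≈ 0.33333)
Y(J) = -3 + J
t(m) = -⅓ (t(m) = -1*⅓ = -⅓)
W(h, f) = 36 (W(h, f) = (-1 - 1*5)² = (-1 - 5)² = (-6)² = 36)
(t(0)*W(n(1), Y(-2)))*63 = -⅓*36*63 = -12*63 = -756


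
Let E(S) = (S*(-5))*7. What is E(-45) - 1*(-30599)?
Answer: 32174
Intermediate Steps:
E(S) = -35*S (E(S) = -5*S*7 = -35*S)
E(-45) - 1*(-30599) = -35*(-45) - 1*(-30599) = 1575 + 30599 = 32174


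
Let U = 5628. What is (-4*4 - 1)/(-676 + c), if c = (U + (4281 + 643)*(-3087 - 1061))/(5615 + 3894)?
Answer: 161653/26847208 ≈ 0.0060212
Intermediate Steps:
c = -20419124/9509 (c = (5628 + (4281 + 643)*(-3087 - 1061))/(5615 + 3894) = (5628 + 4924*(-4148))/9509 = (5628 - 20424752)*(1/9509) = -20419124*1/9509 = -20419124/9509 ≈ -2147.3)
(-4*4 - 1)/(-676 + c) = (-4*4 - 1)/(-676 - 20419124/9509) = (-16 - 1)/(-26847208/9509) = -17*(-9509/26847208) = 161653/26847208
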